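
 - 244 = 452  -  696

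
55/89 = 55/89 = 0.62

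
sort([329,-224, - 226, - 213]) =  [ - 226, - 224 , - 213,329]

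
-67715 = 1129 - 68844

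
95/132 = 95/132 = 0.72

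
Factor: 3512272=2^4*219517^1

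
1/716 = 1/716 = 0.00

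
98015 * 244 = 23915660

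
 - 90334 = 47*(-1922)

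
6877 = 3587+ 3290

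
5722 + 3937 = 9659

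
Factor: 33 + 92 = 125=5^3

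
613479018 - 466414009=147065009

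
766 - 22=744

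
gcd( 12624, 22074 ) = 6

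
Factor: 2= 2^1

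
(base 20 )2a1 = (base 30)13B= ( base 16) 3e9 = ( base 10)1001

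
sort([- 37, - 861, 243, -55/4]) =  [ - 861,-37, - 55/4, 243 ] 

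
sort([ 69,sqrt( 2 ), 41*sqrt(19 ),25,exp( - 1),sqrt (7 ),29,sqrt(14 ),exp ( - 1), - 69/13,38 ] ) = [ - 69/13,exp(- 1),  exp( - 1 ), sqrt (2),sqrt( 7),sqrt( 14),25 , 29,38,69,41*sqrt(19 )]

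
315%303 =12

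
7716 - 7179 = 537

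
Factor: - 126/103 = - 2^1*3^2*7^1*103^( -1)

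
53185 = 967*55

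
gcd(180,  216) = 36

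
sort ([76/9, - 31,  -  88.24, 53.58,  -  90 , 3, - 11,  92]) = [ - 90, - 88.24, - 31, - 11 , 3 , 76/9, 53.58, 92]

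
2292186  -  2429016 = -136830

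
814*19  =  15466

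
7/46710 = 7/46710  =  0.00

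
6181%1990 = 211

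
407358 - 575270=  - 167912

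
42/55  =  42/55=0.76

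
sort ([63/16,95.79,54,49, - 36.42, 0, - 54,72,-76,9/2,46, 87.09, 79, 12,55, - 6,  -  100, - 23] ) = [ - 100, - 76, - 54,- 36.42, - 23,-6 , 0, 63/16, 9/2, 12,  46, 49,54, 55, 72, 79, 87.09, 95.79]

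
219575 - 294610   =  - 75035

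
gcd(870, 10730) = 290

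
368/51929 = 368/51929= 0.01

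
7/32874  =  7/32874 = 0.00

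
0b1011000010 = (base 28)P6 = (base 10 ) 706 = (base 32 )m2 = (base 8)1302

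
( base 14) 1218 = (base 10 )3158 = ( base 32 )32M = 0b110001010110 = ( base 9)4288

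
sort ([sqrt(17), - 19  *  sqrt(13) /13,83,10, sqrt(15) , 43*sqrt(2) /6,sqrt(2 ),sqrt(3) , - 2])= [ - 19*sqrt(13 ) /13,-2,sqrt( 2) , sqrt( 3 ),sqrt(15), sqrt(17),10 , 43* sqrt(2) /6,  83 ]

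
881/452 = 881/452 = 1.95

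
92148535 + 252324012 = 344472547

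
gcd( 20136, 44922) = 6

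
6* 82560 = 495360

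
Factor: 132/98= 66/49 =2^1*3^1*7^(- 2)*11^1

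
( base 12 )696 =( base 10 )978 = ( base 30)12I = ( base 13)5A3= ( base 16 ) 3D2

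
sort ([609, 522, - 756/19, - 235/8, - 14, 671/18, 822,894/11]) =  [  -  756/19, - 235/8, - 14, 671/18, 894/11 , 522, 609, 822]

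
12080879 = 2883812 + 9197067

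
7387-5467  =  1920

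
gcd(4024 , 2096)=8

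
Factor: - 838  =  - 2^1*419^1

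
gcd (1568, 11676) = 28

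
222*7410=1645020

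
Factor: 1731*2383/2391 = 577^1*797^ (-1) * 2383^1 = 1374991/797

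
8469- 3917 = 4552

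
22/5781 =22/5781 = 0.00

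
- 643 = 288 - 931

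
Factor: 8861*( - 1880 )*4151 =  - 2^3*5^1*7^1*47^1*593^1 *8861^1 =- 69150180680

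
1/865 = 1/865 = 0.00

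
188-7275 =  - 7087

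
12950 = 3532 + 9418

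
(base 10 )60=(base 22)2G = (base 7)114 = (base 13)48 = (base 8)74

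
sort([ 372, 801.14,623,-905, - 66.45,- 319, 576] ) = [-905,-319, - 66.45,372, 576,623,801.14 ]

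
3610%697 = 125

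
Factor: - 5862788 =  - 2^2*83^1 * 17659^1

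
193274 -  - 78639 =271913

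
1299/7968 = 433/2656= 0.16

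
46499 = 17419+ 29080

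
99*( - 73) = - 7227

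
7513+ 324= 7837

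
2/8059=2/8059= 0.00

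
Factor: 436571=436571^1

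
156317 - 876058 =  - 719741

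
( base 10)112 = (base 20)5c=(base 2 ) 1110000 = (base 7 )220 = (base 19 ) 5H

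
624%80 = 64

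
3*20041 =60123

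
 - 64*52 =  - 3328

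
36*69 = 2484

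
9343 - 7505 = 1838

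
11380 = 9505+1875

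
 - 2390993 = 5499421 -7890414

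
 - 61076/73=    - 61076/73 = - 836.66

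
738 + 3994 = 4732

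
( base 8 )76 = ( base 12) 52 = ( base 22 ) 2I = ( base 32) 1U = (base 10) 62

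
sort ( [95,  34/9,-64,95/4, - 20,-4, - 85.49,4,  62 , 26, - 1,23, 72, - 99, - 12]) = [ - 99 , -85.49, - 64, - 20,  -  12, - 4, - 1,34/9,  4, 23, 95/4, 26,62,72,95 ]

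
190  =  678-488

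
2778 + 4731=7509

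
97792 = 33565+64227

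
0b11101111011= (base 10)1915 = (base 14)9ab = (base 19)55F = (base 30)23P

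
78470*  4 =313880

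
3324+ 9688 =13012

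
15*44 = 660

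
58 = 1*58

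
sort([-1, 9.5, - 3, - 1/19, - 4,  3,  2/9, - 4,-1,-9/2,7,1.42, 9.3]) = [ - 9/2, -4, - 4, - 3, - 1, - 1, - 1/19,2/9,1.42,  3,7,9.3, 9.5]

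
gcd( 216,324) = 108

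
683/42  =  16 + 11/42 = 16.26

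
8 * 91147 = 729176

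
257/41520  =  257/41520 = 0.01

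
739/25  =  29 + 14/25  =  29.56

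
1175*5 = 5875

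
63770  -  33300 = 30470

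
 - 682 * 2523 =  - 1720686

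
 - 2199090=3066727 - 5265817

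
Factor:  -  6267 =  - 3^1*2089^1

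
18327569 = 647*28327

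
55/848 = 55/848 = 0.06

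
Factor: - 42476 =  - 2^2*7^1*37^1*41^1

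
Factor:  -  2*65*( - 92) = 11960 = 2^3*5^1 * 13^1 * 23^1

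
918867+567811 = 1486678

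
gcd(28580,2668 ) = 4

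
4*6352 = 25408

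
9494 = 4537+4957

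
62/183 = 62/183 = 0.34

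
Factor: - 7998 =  - 2^1 * 3^1*31^1*43^1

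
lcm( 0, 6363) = 0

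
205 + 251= 456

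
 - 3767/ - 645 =3767/645  =  5.84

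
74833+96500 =171333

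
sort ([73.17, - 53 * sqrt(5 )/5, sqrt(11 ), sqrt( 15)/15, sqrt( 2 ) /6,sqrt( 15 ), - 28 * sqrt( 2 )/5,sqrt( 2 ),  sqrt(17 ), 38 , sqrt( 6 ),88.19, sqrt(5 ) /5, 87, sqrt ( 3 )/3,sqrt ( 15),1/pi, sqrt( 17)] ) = [ - 53*sqrt(5)/5, - 28 * sqrt(2 )/5,sqrt( 2) /6, sqrt( 15)/15, 1/pi, sqrt( 5)/5,sqrt(3 ) /3,sqrt( 2 ),sqrt ( 6), sqrt( 11), sqrt(15 ) , sqrt (15), sqrt( 17), sqrt(17 ), 38, 73.17, 87,88.19]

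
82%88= 82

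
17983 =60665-42682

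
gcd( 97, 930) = 1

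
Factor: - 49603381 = - 43^1*107^1*10781^1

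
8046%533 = 51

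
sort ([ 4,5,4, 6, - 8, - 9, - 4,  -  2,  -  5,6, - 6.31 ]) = [  -  9, -8,-6.31 , - 5,-4, - 2 , 4,4,5, 6,6] 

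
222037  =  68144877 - 67922840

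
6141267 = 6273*979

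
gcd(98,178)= 2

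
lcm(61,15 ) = 915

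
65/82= 65/82=   0.79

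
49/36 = 1 + 13/36=1.36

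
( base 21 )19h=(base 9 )788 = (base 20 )1C7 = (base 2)1010000111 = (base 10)647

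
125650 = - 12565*(-10)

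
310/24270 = 31/2427=0.01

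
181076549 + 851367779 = 1032444328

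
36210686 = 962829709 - 926619023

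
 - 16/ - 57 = 16/57 =0.28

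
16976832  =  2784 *6098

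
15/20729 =15/20729   =  0.00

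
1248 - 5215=-3967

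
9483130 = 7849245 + 1633885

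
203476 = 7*29068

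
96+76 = 172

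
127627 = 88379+39248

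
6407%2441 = 1525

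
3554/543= 3554/543= 6.55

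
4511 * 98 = 442078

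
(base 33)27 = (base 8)111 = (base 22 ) 37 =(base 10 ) 73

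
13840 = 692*20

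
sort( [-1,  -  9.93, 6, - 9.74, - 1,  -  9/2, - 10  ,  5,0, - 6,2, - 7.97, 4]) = [ - 10, - 9.93, - 9.74, - 7.97, - 6, - 9/2, - 1, - 1,0, 2, 4 , 5,6]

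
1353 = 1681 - 328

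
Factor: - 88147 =-181^1*487^1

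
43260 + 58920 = 102180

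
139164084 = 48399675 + 90764409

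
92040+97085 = 189125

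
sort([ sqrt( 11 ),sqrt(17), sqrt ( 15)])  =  [sqrt(11 ),sqrt(15) , sqrt(17) ] 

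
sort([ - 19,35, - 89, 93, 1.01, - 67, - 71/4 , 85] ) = [ - 89, - 67, - 19, - 71/4, 1.01,35, 85, 93 ] 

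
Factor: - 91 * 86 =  -2^1*7^1*13^1*43^1 =-7826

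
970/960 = 97/96 =1.01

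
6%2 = 0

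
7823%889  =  711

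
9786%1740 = 1086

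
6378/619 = 10 + 188/619 = 10.30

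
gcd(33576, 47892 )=12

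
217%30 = 7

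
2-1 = 1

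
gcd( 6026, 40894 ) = 46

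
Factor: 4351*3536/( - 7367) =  - 2^4 * 13^1*17^1*19^1 * 53^( - 1)*139^( -1 ) * 229^1 = - 15385136/7367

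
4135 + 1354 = 5489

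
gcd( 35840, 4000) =160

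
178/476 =89/238 = 0.37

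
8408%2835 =2738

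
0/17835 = 0 =0.00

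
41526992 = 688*60359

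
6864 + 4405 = 11269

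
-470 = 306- 776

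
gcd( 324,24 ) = 12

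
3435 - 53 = 3382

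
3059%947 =218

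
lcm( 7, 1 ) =7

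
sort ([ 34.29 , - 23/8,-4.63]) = [-4.63, -23/8 , 34.29 ] 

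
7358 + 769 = 8127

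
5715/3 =1905 = 1905.00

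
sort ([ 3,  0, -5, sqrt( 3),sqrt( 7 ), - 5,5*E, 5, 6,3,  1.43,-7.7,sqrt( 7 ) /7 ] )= [ - 7.7,-5,-5, 0,  sqrt(7 )/7, 1.43,sqrt (3), sqrt(7), 3,3,5, 6,5*E ] 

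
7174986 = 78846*91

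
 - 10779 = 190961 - 201740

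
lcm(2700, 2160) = 10800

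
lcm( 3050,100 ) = 6100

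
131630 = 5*26326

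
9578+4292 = 13870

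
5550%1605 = 735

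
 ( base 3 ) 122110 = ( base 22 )L9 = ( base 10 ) 471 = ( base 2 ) 111010111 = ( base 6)2103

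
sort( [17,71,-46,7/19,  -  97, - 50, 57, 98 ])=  [ - 97,-50, - 46,7/19, 17 , 57, 71 , 98]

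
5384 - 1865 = 3519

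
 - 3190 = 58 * ( - 55)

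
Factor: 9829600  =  2^5*5^2*11^1*1117^1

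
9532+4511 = 14043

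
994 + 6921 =7915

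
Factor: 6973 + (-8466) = -1493  =  -  1493^1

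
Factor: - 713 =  - 23^1*31^1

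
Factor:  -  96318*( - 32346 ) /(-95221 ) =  - 2^2*3^5*7^( - 1) * 61^(  -  1)*223^( - 1 ) * 599^1  *5351^1 = -  3115502028/95221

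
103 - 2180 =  -2077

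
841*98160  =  82552560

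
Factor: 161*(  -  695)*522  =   - 2^1*  3^2*5^1*7^1*23^1*29^1*139^1  =  -58409190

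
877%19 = 3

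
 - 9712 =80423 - 90135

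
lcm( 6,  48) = 48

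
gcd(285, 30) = 15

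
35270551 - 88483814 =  - 53213263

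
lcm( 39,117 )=117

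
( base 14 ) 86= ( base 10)118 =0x76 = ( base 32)3M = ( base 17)6g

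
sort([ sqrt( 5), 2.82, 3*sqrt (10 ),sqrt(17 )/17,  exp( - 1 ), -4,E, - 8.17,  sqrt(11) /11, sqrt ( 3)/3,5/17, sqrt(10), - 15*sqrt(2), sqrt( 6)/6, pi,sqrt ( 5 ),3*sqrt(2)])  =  [ - 15*  sqrt (2), - 8.17, - 4,sqrt( 17) /17,5/17,  sqrt(  11)/11,  exp ( - 1),sqrt ( 6) /6, sqrt(3)/3,sqrt(5 ),sqrt( 5), E,2.82 , pi, sqrt ( 10 ) , 3 * sqrt(2),  3*sqrt(10)] 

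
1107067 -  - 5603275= 6710342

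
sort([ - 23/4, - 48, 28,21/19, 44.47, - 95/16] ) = [ - 48 , - 95/16 , - 23/4,21/19, 28, 44.47 ] 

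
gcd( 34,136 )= 34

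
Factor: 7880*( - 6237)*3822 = - 2^4*3^5*5^1*7^3 * 11^1*13^1*197^1 = - 187841974320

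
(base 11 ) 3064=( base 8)7737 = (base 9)5514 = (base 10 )4063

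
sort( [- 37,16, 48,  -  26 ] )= [-37, - 26,16,48]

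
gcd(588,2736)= 12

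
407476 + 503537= 911013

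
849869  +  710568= 1560437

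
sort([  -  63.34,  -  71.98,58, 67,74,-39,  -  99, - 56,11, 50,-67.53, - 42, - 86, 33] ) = [ - 99, - 86, - 71.98, - 67.53 , - 63.34, - 56 , - 42 , - 39,  11, 33, 50,58, 67  ,  74]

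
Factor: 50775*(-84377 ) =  - 3^1*5^2*677^1*84377^1 = - 4284242175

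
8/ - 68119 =-8/68119 = -0.00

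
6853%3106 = 641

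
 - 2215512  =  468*( - 4734 ) 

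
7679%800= 479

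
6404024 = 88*72773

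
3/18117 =1/6039=0.00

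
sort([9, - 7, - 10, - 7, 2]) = [-10,-7, -7, 2, 9 ]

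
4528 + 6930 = 11458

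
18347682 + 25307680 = 43655362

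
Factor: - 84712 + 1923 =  - 7^1*11827^1 = -82789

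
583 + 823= 1406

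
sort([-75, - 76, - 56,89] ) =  [- 76,  -  75, - 56,89] 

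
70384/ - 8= -8798+0/1 = -  8798.00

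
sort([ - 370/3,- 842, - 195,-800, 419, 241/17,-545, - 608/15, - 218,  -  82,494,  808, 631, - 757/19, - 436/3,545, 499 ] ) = [ - 842,-800, - 545, - 218,-195, - 436/3, - 370/3 ,-82,-608/15, - 757/19, 241/17, 419,  494, 499, 545, 631, 808 ]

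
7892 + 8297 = 16189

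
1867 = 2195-328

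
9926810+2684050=12610860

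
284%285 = 284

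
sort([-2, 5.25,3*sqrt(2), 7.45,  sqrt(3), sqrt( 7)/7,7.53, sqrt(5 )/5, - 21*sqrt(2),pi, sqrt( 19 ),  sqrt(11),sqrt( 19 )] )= [ - 21*sqrt( 2), - 2, sqrt(7 )/7,sqrt(5)/5,sqrt(3 ), pi,sqrt(11), 3* sqrt( 2 ),sqrt(19 ),sqrt(19 ), 5.25,7.45, 7.53] 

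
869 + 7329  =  8198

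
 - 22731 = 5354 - 28085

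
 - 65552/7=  - 9365  +  3/7=- 9364.57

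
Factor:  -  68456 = - 2^3*43^1*199^1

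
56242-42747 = 13495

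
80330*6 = 481980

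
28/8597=28/8597 = 0.00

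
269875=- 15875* ( -17)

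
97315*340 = 33087100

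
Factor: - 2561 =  - 13^1*197^1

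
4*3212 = 12848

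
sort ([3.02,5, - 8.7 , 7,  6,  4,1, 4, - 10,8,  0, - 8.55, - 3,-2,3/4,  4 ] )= [ - 10, - 8.7, - 8.55 , - 3,-2,  0, 3/4,  1,  3.02,  4,  4,4, 5, 6, 7,8 ]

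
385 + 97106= 97491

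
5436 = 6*906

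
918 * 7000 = 6426000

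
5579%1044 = 359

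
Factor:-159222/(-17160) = 2^( -2)*5^(-1 ) *7^1*11^ (-1)*13^ (  -  1 )*17^1*223^1 = 26537/2860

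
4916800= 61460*80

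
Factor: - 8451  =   - 3^3*313^1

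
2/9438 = 1/4719 = 0.00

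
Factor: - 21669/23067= - 31/33 = - 3^ (  -  1 )*11^( - 1 ) * 31^1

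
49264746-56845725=-7580979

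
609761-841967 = -232206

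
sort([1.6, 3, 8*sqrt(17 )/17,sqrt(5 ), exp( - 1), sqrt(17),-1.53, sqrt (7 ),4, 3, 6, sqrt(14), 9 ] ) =[  -  1.53,exp( - 1), 1.6,8*sqrt(17) /17,sqrt(5), sqrt(7 ), 3, 3,sqrt(14), 4, sqrt( 17),6, 9]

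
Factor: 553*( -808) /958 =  - 223412/479 = - 2^2 * 7^1*79^1 * 101^1 * 479^( - 1)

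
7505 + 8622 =16127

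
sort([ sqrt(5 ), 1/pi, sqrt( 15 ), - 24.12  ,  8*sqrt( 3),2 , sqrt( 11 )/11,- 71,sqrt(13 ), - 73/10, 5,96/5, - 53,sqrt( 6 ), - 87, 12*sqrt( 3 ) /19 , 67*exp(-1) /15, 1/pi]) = [-87,  -  71, - 53, - 24.12, - 73/10,sqrt( 11 )/11,1/pi,1/pi, 12*sqrt( 3) /19,67*exp( - 1) /15,2 , sqrt( 5),sqrt(6),sqrt (13 ), sqrt(15 ),5,8*sqrt( 3),  96/5]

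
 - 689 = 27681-28370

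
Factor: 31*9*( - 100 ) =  - 27900 = -2^2*3^2*5^2 * 31^1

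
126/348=21/58 = 0.36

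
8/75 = 8/75 = 0.11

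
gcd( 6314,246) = 82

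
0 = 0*9159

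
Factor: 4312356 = 2^2 * 3^1 * 17^1 * 21139^1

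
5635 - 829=4806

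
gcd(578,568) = 2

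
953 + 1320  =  2273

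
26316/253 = 104 + 4/253 = 104.02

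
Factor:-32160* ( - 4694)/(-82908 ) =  - 12579920/6909 = - 2^4*3^( - 1)*5^1*7^( - 2 )*47^(  -  1 )*67^1*2347^1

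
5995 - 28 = 5967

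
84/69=28/23=1.22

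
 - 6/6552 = - 1/1092 = -0.00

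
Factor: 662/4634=1/7 = 7^(-1)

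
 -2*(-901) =1802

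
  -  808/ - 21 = 38 + 10/21 = 38.48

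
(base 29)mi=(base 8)1220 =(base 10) 656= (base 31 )L5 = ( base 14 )34C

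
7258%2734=1790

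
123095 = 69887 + 53208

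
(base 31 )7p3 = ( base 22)FB3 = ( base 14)2A41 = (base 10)7505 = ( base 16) 1d51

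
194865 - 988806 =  - 793941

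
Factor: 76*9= 684= 2^2 * 3^2*19^1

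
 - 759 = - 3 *253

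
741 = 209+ 532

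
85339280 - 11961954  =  73377326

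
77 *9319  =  717563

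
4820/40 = 241/2 = 120.50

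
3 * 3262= 9786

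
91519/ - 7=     -  13075 + 6/7 = - 13074.14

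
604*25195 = 15217780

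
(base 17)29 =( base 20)23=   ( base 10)43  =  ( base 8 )53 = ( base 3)1121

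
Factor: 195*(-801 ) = -156195 = -3^3 * 5^1*13^1*89^1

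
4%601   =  4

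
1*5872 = 5872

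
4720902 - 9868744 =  - 5147842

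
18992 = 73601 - 54609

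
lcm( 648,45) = 3240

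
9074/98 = 4537/49  =  92.59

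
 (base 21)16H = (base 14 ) 2da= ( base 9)718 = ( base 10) 584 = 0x248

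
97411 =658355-560944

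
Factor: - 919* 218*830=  - 2^2*5^1*83^1 * 109^1 * 919^1 = - 166283860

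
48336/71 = 48336/71 = 680.79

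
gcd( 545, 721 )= 1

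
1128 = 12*94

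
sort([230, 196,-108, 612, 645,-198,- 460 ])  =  [ - 460, - 198  ,-108, 196 , 230, 612, 645] 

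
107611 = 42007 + 65604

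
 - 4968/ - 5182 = 2484/2591= 0.96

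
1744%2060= 1744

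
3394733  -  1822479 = 1572254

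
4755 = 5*951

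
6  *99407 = 596442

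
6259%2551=1157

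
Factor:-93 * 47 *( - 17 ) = 3^1*17^1*31^1*47^1 = 74307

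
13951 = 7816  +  6135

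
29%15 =14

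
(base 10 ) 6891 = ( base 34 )5WN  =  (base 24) bn3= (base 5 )210031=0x1aeb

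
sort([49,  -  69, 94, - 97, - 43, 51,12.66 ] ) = [ - 97, - 69 , - 43 , 12.66 , 49,51,  94 ]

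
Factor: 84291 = 3^1*28097^1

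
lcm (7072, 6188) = 49504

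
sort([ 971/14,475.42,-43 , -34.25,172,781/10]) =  [ - 43,-34.25,971/14,781/10, 172 , 475.42]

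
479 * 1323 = 633717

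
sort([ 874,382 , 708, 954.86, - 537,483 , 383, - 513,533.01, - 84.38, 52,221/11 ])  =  [  -  537,-513 , - 84.38,221/11,52, 382,383,483,533.01,708, 874, 954.86 ]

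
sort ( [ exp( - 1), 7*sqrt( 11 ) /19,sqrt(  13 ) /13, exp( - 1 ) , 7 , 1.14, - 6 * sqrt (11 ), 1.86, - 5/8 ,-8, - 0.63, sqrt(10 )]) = [-6 * sqrt(11 ),  -  8, - 0.63, - 5/8, sqrt(13)/13, exp( - 1), exp( - 1 ),1.14, 7 * sqrt( 11) /19 , 1.86, sqrt ( 10) , 7]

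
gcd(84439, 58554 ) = 1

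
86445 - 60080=26365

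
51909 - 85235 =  - 33326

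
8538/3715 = 8538/3715 = 2.30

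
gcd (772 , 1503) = 1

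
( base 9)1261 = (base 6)4214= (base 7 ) 2521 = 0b1110110010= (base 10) 946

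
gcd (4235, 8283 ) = 11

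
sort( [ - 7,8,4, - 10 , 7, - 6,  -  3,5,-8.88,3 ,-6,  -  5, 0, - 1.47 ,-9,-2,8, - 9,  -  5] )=[-10, - 9,  -  9, - 8.88,  -  7,- 6, -6,-5,-5 , - 3, - 2,-1.47, 0,3, 4,5,  7, 8, 8]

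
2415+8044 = 10459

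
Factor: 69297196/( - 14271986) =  - 2^1*467^1 * 2029^( - 1 )*3517^( - 1) * 37097^1 = - 34648598/7135993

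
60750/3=20250 = 20250.00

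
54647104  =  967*56512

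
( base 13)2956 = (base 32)5r2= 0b1011101100010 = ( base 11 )4552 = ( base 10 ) 5986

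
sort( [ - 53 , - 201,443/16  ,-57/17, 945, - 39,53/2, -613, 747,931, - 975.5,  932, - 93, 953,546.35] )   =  [ - 975.5, - 613, - 201, - 93, - 53, - 39, - 57/17,53/2,443/16, 546.35, 747,931,932, 945,  953]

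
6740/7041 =6740/7041 = 0.96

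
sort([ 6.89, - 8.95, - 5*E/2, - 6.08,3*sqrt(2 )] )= [ - 8.95, - 5*E/2 , - 6.08, 3*sqrt( 2) , 6.89 ]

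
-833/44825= - 833/44825= - 0.02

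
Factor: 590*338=2^2*5^1*13^2 * 59^1  =  199420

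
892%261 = 109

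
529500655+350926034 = 880426689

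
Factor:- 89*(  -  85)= 5^1*17^1*89^1 = 7565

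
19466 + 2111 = 21577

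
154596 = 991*156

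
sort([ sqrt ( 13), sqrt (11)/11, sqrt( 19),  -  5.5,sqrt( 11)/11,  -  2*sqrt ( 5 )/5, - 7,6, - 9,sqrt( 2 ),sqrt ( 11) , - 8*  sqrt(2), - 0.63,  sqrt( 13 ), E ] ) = [  -  8*sqrt(2), - 9 , - 7, - 5.5, - 2*sqrt(5 ) /5,-0.63, sqrt(11)/11, sqrt( 11) /11, sqrt( 2),E, sqrt( 11), sqrt( 13),  sqrt(13),sqrt( 19 ),  6]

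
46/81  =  46/81 = 0.57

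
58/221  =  58/221 =0.26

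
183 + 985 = 1168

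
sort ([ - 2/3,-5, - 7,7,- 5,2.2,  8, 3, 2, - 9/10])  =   [ - 7, - 5,-5, - 9/10, - 2/3 , 2,2.2, 3,7 , 8 ] 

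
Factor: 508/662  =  2^1 *127^1*331^( - 1 ) = 254/331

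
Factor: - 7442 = -2^1*61^2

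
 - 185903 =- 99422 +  - 86481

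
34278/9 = 3808 + 2/3 = 3808.67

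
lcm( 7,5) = 35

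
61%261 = 61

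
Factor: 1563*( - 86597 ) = - 135351111 = - 3^1 * 7^1*89^1* 139^1 * 521^1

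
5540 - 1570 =3970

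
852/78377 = 852/78377 = 0.01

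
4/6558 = 2/3279 = 0.00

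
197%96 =5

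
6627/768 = 2209/256 =8.63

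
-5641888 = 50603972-56245860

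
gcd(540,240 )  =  60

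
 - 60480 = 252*(-240) 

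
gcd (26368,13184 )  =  13184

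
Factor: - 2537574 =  - 2^1*3^1*13^1*32533^1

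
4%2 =0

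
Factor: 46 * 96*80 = 353280 =2^10*3^1*5^1*23^1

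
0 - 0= 0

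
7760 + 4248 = 12008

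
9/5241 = 3/1747 = 0.00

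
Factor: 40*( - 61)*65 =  - 2^3*5^2*13^1*61^1 =- 158600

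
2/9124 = 1/4562= 0.00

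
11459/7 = 1637=1637.00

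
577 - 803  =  -226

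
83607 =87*961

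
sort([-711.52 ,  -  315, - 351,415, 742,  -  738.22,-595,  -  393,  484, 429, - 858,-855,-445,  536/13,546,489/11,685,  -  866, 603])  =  [ - 866,-858, - 855,  -  738.22, - 711.52, - 595, - 445, -393, - 351, - 315,536/13,489/11,  415, 429, 484,546,603, 685,  742 ] 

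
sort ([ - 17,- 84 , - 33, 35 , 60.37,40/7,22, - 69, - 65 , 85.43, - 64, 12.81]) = [ - 84 , - 69,  -  65, - 64,-33, - 17,40/7 , 12.81,  22, 35,60.37,  85.43]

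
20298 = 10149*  2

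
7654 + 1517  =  9171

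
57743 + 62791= 120534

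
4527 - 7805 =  - 3278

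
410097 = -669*(-613 ) 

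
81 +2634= 2715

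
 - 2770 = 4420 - 7190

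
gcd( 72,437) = 1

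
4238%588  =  122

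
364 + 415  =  779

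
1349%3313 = 1349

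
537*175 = 93975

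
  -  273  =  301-574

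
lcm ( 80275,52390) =4977050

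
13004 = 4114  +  8890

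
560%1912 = 560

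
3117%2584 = 533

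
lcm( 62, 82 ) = 2542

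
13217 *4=52868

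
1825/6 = 1825/6 = 304.17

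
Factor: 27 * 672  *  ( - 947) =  - 17182368 =- 2^5*3^4*7^1*947^1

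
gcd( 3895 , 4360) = 5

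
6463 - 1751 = 4712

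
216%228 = 216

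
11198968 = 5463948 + 5735020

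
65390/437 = 149 + 277/437  =  149.63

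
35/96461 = 35/96461 = 0.00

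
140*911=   127540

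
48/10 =24/5  =  4.80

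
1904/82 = 23 + 9/41 = 23.22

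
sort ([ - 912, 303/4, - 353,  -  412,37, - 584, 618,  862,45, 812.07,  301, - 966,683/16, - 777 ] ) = [ - 966, - 912,-777, - 584,  -  412, - 353,37,683/16, 45, 303/4, 301, 618, 812.07, 862 ]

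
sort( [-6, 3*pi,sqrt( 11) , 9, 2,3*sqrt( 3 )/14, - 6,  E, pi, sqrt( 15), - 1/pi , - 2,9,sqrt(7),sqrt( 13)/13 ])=[ - 6,-6, - 2, - 1/pi, sqrt(13)/13, 3*sqrt(3 ) /14,  2,  sqrt (7),  E,pi,sqrt( 11),  sqrt ( 15 ),9,9,  3*pi]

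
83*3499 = 290417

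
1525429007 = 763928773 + 761500234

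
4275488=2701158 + 1574330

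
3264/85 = 38 + 2/5 = 38.40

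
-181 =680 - 861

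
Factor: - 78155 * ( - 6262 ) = 2^1*5^1*7^2*11^1*29^1*31^1*101^1 = 489406610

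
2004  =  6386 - 4382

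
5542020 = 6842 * 810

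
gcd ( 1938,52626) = 6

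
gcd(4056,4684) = 4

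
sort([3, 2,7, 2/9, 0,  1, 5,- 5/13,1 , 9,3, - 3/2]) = [ - 3/2, - 5/13, 0,2/9,1,1, 2, 3, 3, 5, 7,9 ]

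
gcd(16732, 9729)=47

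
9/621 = 1/69 = 0.01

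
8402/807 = 10+332/807 = 10.41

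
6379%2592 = 1195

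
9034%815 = 69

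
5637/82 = 5637/82 = 68.74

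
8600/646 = 4300/323=   13.31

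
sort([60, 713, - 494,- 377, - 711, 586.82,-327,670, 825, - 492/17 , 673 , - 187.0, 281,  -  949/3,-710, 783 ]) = [ - 711 ,  -  710, - 494 , - 377, - 327,-949/3, - 187.0, - 492/17,60,281,  586.82,670, 673,  713,783,825] 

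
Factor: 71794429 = 7^1*10256347^1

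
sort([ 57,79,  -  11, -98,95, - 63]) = [  -  98,  -  63, - 11,  57, 79,95]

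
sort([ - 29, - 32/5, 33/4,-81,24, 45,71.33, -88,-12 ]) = [- 88, - 81,  -  29, - 12,-32/5, 33/4, 24, 45,71.33] 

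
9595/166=57 + 133/166 = 57.80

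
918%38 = 6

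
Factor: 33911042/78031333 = 2^1*11^1*499^1*3089^1* 5717^( - 1)*13649^( - 1 )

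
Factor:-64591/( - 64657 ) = 19^( - 1 )*41^( - 1 )*83^( - 1)*64591^1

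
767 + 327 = 1094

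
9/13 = 9/13 = 0.69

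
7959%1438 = 769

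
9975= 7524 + 2451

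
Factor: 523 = 523^1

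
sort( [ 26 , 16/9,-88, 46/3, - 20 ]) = [ - 88, - 20 , 16/9, 46/3 , 26 ]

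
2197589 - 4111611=  -  1914022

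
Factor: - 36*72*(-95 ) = 2^5*  3^4  *  5^1*19^1 = 246240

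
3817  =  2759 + 1058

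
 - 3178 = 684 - 3862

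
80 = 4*20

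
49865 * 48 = 2393520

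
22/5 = 22/5= 4.40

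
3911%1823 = 265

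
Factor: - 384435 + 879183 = 2^2*3^5*509^1 = 494748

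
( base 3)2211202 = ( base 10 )2072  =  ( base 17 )72f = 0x818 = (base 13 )c35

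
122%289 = 122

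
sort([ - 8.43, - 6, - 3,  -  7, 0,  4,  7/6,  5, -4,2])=[ - 8.43,-7,- 6, -4 , - 3,0,  7/6 , 2, 4,5]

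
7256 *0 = 0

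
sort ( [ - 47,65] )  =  [ - 47, 65 ]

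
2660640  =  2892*920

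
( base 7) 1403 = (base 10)542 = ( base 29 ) ik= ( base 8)1036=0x21e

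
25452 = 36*707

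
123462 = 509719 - 386257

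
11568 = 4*2892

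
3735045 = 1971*1895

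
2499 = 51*49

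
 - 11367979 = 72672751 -84040730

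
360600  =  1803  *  200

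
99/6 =16 + 1/2= 16.50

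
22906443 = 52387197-29480754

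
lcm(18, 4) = 36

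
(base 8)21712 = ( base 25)EGC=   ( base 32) 8UA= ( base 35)7gr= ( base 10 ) 9162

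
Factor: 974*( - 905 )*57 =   -  50243790 =- 2^1*3^1*5^1*19^1*181^1* 487^1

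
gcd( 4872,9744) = 4872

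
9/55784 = 9/55784 = 0.00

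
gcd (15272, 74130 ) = 2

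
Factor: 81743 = 43^1*1901^1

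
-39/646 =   -  39/646 = - 0.06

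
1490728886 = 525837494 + 964891392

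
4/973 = 4/973 = 0.00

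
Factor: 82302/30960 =2^( - 3)*3^ ( - 1) * 5^( - 1 )*11^1*29^1 = 319/120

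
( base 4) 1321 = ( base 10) 121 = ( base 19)67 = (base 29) 45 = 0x79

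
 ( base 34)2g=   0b1010100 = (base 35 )2e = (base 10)84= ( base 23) 3f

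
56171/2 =56171/2  =  28085.50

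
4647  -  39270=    - 34623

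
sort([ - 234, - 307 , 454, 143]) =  [  -  307, - 234,143,454 ]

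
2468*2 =4936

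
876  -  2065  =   - 1189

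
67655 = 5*13531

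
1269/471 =2 + 109/157 = 2.69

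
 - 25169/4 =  - 25169/4 = -6292.25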